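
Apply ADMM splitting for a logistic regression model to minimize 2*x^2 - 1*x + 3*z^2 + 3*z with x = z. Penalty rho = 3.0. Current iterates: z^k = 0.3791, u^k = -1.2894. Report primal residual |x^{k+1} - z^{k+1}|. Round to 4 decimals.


ADMM iteration with rho = 3.0, z^k = 0.3791, u^k = -1.2894
Step 1: x-update.
Minimize 2*x^2 - 1*x + (3.0/2)*(x - 0.3791 - 1.2894)^2
FOC: (2*2 + 3.0)*x = 1 + 3.0*(0.3791 + 1.2894)
x^{k+1} = 0.8579
Step 2: z-update.
Minimize 3*z^2 + 3*z + (3.0/2)*(0.8579 - z - 1.2894)^2
FOC: (2*3 + 3.0)*z = -3 + 3.0*(0.8579 - 1.2894)
z^{k+1} = -0.4772
Step 3: u-update.
u^{k+1} = -1.2894 + 0.8579 + 0.4772 = 0.0457
Step 4: Primal residual = |0.8579 + 0.4772| = 1.3351


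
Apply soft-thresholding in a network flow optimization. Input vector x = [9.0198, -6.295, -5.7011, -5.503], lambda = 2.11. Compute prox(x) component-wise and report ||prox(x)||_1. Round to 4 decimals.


Soft-thresholding with lambda = 2.11:
prox(9.0198) = sign(9.0198)*max(|9.0198| - 2.11, 0) = 6.9098
prox(-6.295) = sign(-6.295)*max(|-6.295| - 2.11, 0) = -4.185
prox(-5.7011) = sign(-5.7011)*max(|-5.7011| - 2.11, 0) = -3.5911
prox(-5.503) = sign(-5.503)*max(|-5.503| - 2.11, 0) = -3.393
prox(x) = [6.9098, -4.185, -3.5911, -3.393]
||prox(x)||_1 = 6.9098 + 4.185 + 3.5911 + 3.393 = 18.0789


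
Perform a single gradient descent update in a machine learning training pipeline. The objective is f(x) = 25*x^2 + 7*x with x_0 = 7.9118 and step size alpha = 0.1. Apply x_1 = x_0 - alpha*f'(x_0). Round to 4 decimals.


We compute the gradient at x_0 and apply the update.
f'(x) = 50*x + 7
f'(7.9118) = 50*7.9118 + 7 = 402.59
x_1 = 7.9118 - 0.1*402.59 = -32.3472


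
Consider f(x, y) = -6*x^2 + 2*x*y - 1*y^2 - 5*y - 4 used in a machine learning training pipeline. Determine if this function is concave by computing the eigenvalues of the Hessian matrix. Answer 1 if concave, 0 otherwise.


The Hessian of f(x,y) = -6*x^2 + 2*x*y - 1*y^2 - 5*y - 4 is:
H = [[-12, 2], [2, -2]]
Trace = -12 - 2 = -14
Determinant = -12*-2 - (2)^2 = 20
Discriminant = (-14)^2 - 4*20 = 116.0
Eigenvalues: lambda_1 = -12.3852, lambda_2 = -1.6148
The function is concave.

1


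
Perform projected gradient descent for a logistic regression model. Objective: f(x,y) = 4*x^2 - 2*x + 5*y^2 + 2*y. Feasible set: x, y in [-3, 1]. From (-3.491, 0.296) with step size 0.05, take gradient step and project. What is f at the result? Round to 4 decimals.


Step 1: Compute gradient at (-3.491, 0.296).
grad_x = 2*4*-3.491 - 2 = -29.928
grad_y = 2*5*0.296 + 2 = 4.96
Step 2: Gradient step.
x_raw = -3.491 - 0.05*-29.928 = -1.9946
y_raw = 0.296 - 0.05*4.96 = 0.048
Step 3: Project onto [-3, 1].
x_proj = clip(-1.9946) = -1.9946
y_proj = clip(0.048) = 0.048
Step 4: Evaluate f.
f(-1.9946, 0.048) = 20.0104


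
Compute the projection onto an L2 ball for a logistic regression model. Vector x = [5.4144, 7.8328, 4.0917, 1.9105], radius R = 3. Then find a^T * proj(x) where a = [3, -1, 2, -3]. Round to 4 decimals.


Step 1: Compute ||x|| (intermediates to 6 decimals).
||x|| = sqrt(5.4144^2 + 7.8328^2 + 4.0917^2 + 1.9105^2) = 10.538525
Step 2: Project.
Since ||x|| > R, scale = R/||x|| = 3/10.538525 = 0.28467, proj(x) = scale * x
proj(x) = [1.541317, 2.229763, 1.164784, 0.543862]
Step 3: Dot product.
a^T * proj(x) = 3*1.541317 - 1*2.229763 + 2*1.164784 - 3*0.543862 = 3.0922


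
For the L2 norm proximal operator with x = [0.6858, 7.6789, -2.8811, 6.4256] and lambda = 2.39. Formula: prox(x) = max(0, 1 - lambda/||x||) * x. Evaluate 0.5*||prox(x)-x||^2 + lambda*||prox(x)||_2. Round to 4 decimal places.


Step 1: Compute ||x||.
||x|| = 10.4415
Step 2: Compute scaling factor.
scale = max(0, 1 - 2.39/10.4415) = 0.7711
Step 3: prox(x) = [0.5288, 5.9212, -2.2216, 4.9548]
||prox(x)|| = 8.0515
Step 4: Proximal objective.
0.5*||prox-x||^2 = 2.8561
lambda*||prox|| = 19.2431
Total = 22.0991


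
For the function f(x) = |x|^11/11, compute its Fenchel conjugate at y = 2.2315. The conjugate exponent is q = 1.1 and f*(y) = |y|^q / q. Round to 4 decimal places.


The conjugate exponent q satisfies 1/p + 1/q = 1.
p = 11, so q = 11/(11 - 1) = 1.1
|y|^q = 2.2315^1.1 = 2.418
f*(2.2315) = 2.418 / 1.1 = 2.1982


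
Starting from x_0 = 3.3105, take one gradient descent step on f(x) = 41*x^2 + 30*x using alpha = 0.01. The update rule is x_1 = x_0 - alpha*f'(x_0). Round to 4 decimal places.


We compute the gradient at x_0 and apply the update.
f'(x) = 82*x + 30
f'(3.3105) = 82*3.3105 + 30 = 301.461
x_1 = 3.3105 - 0.01*301.461 = 0.2959


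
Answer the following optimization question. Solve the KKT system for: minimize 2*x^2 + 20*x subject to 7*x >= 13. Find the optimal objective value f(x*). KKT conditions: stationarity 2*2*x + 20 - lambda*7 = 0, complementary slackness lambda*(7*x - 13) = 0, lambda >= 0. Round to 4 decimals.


Step 1: Try lambda = 0 (constraint inactive).
x_unc = -20/(2*2) = -5.0
Check: 7*-5.0 = -35.0 < 13 -- violated!
Step 2: Constraint must be active: 7*x = 13
x* = 13/7 = 1.8571 (rounded; the exact value 13/7 is used below)
lambda = (2*2*(13/7) + 20)/7 = 3.9184
Step 3: Compute optimal value.
f(x*) = 2*(13/7)^2 + 20*(13/7) = 44.0408


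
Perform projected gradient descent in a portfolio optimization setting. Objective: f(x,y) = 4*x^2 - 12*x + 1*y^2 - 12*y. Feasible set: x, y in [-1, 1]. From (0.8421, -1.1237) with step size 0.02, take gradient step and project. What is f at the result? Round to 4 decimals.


Step 1: Compute gradient at (0.8421, -1.1237).
grad_x = 2*4*0.8421 - 12 = -5.2632
grad_y = 2*1*-1.1237 - 12 = -14.2474
Step 2: Gradient step.
x_raw = 0.8421 - 0.02*-5.2632 = 0.9474
y_raw = -1.1237 - 0.02*-14.2474 = -0.8388
Step 3: Project onto [-1, 1].
x_proj = clip(0.9474) = 0.9474
y_proj = clip(-0.8388) = -0.8388
Step 4: Evaluate f.
f(0.9474, -0.8388) = 2.9902


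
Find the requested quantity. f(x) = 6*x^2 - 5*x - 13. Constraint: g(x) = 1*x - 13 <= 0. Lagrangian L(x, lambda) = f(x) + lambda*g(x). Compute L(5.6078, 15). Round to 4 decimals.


Step 1: Evaluate f(x).
f(5.6078) = 6*5.6078^2 - 5*5.6078 - 13 = 147.6455
Step 2: Evaluate g(x).
g(5.6078) = 1*5.6078 - 13 = -7.3922
Step 3: Compute Lagrangian.
L = 147.6455 + 15*-7.3922 = 36.7625


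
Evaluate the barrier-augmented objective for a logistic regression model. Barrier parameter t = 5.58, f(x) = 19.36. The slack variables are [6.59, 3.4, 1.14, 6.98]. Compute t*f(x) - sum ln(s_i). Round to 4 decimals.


Step 1: Compute log-barrier.
ln values: [1.8856, 1.2238, 0.131, 1.943]
phi = -(1.8856 + 1.2238 + 0.131 + 1.943) = -5.1834
Step 2: Compute augmented objective.
t*f(x) = 5.58*19.36 = 108.0288
Total = 108.0288 - 5.1834 = 102.8454


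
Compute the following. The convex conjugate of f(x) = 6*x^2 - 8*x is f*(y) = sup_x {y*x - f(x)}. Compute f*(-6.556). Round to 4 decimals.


f*(y) = sup_x {y*x - a*x^2 - b*x} = sup_x {(y-b)*x - a*x^2}
FOC: (y - b) - 2a*x = 0 => x* = (y - b)/(2a)
x* = (-6.556 + 8)/(2*6) = 0.1203
f*(-6.556) = (y-b)^2/(4a) = (-6.556 + 8)^2/(4*6)
= 2.0851/24 = 0.0869


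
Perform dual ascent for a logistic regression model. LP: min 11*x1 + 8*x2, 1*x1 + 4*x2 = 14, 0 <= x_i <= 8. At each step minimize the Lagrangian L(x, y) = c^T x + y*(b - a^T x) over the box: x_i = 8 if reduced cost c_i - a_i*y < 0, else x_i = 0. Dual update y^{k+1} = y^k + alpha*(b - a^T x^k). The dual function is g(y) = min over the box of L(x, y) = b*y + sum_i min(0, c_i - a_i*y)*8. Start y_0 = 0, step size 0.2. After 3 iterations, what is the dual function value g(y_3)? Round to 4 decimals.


Dual ascent for LP: min 11*x1 + 8*x2, 1*x1 + 4*x2 = 14, 0 <= x_i <= 8
Step 1: y^k = 0.0, reduced costs: (11.0, 8.0)
  x^k = (0.0, 0.0), subgradient = b - a^T x = 14.0
  y^{k+1} = 0.0 + 0.2*14.0 = 2.8
Step 2: y^k = 2.8, reduced costs: (8.2, -3.2)
  x^k = (0.0, 8.0), subgradient = b - a^T x = -18.0
  y^{k+1} = 2.8 + 0.2*-18.0 = -0.8
Step 3: y^k = -0.8, reduced costs: (11.8, 11.2)
  x^k = (0.0, 0.0), subgradient = b - a^T x = 14.0
  y^{k+1} = -0.8 + 0.2*14.0 = 2.0
Dual objective at y_3 = 2.0: reduced costs (9.0, 0.0), box minimizer x = (0.0, 0.0)
g(y_3) = b*y + (c1 - a1*y)*x1 + (c2 - a2*y)*x2 = 14*2.0 + 9.0*0.0 + 0.0*0.0 = 28.0 + 0.0 + 0.0 = 28.0


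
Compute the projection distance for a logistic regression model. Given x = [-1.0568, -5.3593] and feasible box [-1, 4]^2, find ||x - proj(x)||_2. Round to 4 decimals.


Project each component onto [-1, 4].
clip(-1.0568) = -1.0, clip(-5.3593) = -1.0
Projection = [-1.0, -1.0]
Squared diffs: [0.0032, 19.0035]
Distance = sqrt(19.0067) = 4.3597


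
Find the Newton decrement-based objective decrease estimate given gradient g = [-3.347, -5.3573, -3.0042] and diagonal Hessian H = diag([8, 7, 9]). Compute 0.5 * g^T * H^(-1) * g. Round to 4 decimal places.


Step 1: H is diagonal, so H^(-1) * g = [-0.4184, -0.7653, -0.3338].
Step 2: g^T H^(-1) g = sum_i g_i^2 / H_ii
  = (-3.347)^2/8 + (-5.3573)^2/7 + (-3.0042)^2/9
  = 1.4003 + 4.1001 + 1.0028 = 6.5032
Step 3: Objective decrease = 0.5 * g^T H^(-1) g = 3.2516


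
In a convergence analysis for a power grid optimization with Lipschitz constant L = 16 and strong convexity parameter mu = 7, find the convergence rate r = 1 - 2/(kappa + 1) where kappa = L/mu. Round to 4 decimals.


Step 1: Compute the condition number.
kappa = L/mu = 16/7 = 2.2857
Step 2: Compute the convergence rate.
r = 1 - 2/(kappa + 1) = 1 - 2*mu/(L + mu) = (L - mu)/(L + mu) = 9/23 = 0.3913


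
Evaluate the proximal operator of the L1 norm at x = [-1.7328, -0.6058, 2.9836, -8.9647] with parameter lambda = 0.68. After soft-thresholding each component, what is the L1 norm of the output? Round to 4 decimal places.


Soft-thresholding with lambda = 0.68:
prox(-1.7328) = sign(-1.7328)*max(|-1.7328| - 0.68, 0) = -1.0528
prox(-0.6058) = sign(-0.6058)*max(|-0.6058| - 0.68, 0) = 0.0
prox(2.9836) = sign(2.9836)*max(|2.9836| - 0.68, 0) = 2.3036
prox(-8.9647) = sign(-8.9647)*max(|-8.9647| - 0.68, 0) = -8.2847
prox(x) = [-1.0528, 0.0, 2.3036, -8.2847]
||prox(x)||_1 = 1.0528 + 0.0 + 2.3036 + 8.2847 = 11.6411


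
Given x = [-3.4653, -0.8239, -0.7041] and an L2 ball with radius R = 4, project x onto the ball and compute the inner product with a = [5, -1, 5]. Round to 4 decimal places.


Step 1: Compute ||x|| (intermediates to 6 decimals).
||x|| = sqrt((-3.4653)^2 + (-0.8239)^2 + (-0.7041)^2) = 3.630823
Step 2: Project.
Since ||x|| <= R, proj = x (no scaling needed).
proj(x) = [-3.4653, -0.8239, -0.7041]
Step 3: Dot product.
a^T * proj(x) = 5*(-3.4653) - 1*(-0.8239) + 5*(-0.7041) = -20.0231


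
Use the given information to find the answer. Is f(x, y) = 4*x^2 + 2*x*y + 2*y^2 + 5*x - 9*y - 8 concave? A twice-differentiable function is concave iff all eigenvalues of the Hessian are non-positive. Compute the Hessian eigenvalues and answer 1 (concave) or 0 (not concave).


The Hessian of f(x,y) = 4*x^2 + 2*x*y + 2*y^2 + 5*x - 9*y - 8 is:
H = [[8, 2], [2, 4]]
Trace = 8 + 4 = 12
Determinant = 8*4 - (2)^2 = 28
Discriminant = (12)^2 - 4*28 = 32.0
Eigenvalues: lambda_1 = 3.1716, lambda_2 = 8.8284
The function is not concave.

0


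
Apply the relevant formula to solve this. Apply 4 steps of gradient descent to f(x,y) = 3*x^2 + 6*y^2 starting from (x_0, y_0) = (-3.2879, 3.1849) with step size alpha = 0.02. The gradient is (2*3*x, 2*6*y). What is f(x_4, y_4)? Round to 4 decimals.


Gradient descent on f(x,y) = 3*x^2 + 6*y^2.
Starting point: (-3.2879, 3.1849), alpha = 0.02
Step 1: grad_x = 2*3*-3.2879 = -19.7274, grad_y = 2*6*3.1849 = 38.2188
  x_1 = -3.2879 - 0.02*-19.7274 = -2.8934
  y_1 = 3.1849 - 0.02*38.2188 = 2.4205
Step 2: grad_x = 2*3*-2.8934 = -17.3601, grad_y = 2*6*2.4205 = 29.0463
  x_2 = -2.8934 - 0.02*-17.3601 = -2.5461
  y_2 = 2.4205 - 0.02*29.0463 = 1.8396
Step 3: grad_x = 2*3*-2.5461 = -15.2769, grad_y = 2*6*1.8396 = 22.0752
  x_3 = -2.5461 - 0.02*-15.2769 = -2.2406
  y_3 = 1.8396 - 0.02*22.0752 = 1.3981
Step 4: grad_x = 2*3*-2.2406 = -13.4437, grad_y = 2*6*1.3981 = 16.7771
  x_4 = -2.2406 - 0.02*-13.4437 = -1.9717
  y_4 = 1.3981 - 0.02*16.7771 = 1.0626
f(-1.9717, 1.0626) = 3*(-1.9717)^2 + 6*1.0626^2 = 18.4374


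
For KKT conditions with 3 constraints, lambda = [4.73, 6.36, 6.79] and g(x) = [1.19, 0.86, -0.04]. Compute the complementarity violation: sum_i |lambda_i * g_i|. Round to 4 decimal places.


KKT complementary slackness check:
lambda_1 * g_1 = 4.73 * 1.19 = 5.6287
lambda_2 * g_2 = 6.36 * 0.86 = 5.4696
lambda_3 * g_3 = 6.79 * -0.04 = -0.2716
Total violation = 5.6287 + 5.4696 + 0.2716 = 11.3699


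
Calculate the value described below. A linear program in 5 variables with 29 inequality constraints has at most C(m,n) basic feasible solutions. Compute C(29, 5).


Each vertex corresponds to some choice of n active constraints out of m, so the number of vertices is at most C(m, n) = m! / (n!(m-n)!).
m = 29, n = 5
Numerator: 29 * 28 * 27 * 26 * 25
Denominator: 5! = 120
C(29, 5) = 118755


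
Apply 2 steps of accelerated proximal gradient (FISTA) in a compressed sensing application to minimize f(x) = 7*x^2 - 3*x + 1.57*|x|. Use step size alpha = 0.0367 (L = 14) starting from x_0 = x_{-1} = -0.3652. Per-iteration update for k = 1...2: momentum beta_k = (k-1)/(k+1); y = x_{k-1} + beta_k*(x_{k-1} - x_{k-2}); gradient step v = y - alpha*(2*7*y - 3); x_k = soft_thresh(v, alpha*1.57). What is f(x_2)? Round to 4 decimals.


FISTA on f(x) = 7*x^2 - 3*x + 1.57*|x|
L = 14, alpha = 0.0367
Iteration 1: beta = 0.0, y = -0.3652 + 0.0*(-0.3652 + 0.3652) = -0.3652
  grad(y) = -8.1128, v = y - alpha*grad = -0.0675
  prox(v) = soft_thresh(-0.0675, 0.0576) = -0.0098
Iteration 2: beta = 0.3333, y = -0.0098 + 0.3333*(-0.0098 + 0.3652) = 0.1086
  grad(y) = -1.4794, v = y - alpha*grad = 0.1629
  prox(v) = soft_thresh(0.1629, 0.0576) = 0.1053
f(x_2) = 7*0.1053^2 - 3*0.1053 + 1.57*|0.1053| = -0.073


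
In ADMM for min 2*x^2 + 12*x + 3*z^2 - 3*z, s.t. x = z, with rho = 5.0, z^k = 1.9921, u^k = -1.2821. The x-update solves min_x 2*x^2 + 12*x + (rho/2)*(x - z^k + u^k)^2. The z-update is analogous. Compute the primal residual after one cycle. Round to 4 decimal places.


ADMM iteration with rho = 5.0, z^k = 1.9921, u^k = -1.2821
Step 1: x-update.
Minimize 2*x^2 + 12*x + (5.0/2)*(x - 1.9921 - 1.2821)^2
FOC: (2*2 + 5.0)*x = -12 + 5.0*(1.9921 + 1.2821)
x^{k+1} = 0.4857
Step 2: z-update.
Minimize 3*z^2 - 3*z + (5.0/2)*(0.4857 - z - 1.2821)^2
FOC: (2*3 + 5.0)*z = 3 + 5.0*(0.4857 - 1.2821)
z^{k+1} = -0.0893
Step 3: u-update.
u^{k+1} = -1.2821 + 0.4857 + 0.0893 = -0.7071
Step 4: Primal residual = |0.4857 + 0.0893| = 0.575


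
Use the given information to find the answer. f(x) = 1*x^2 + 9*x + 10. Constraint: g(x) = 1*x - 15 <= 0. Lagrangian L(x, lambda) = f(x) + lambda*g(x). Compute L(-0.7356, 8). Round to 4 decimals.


Step 1: Evaluate f(x).
f(-0.7356) = 1*(-0.7356)^2 + 9*(-0.7356) + 10 = 3.9207
Step 2: Evaluate g(x).
g(-0.7356) = 1*-0.7356 - 15 = -15.7356
Step 3: Compute Lagrangian.
L = 3.9207 + 8*-15.7356 = -121.9641


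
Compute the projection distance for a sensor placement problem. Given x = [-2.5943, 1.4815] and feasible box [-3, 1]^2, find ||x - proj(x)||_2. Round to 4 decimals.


Project each component onto [-3, 1].
clip(-2.5943) = -2.5943, clip(1.4815) = 1.0
Projection = [-2.5943, 1.0]
Squared diffs: [0.0, 0.2318]
Distance = sqrt(0.2318) = 0.4815


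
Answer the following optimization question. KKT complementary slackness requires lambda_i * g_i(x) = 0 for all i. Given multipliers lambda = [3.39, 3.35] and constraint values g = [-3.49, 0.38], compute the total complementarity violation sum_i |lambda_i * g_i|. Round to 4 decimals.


KKT complementary slackness check:
lambda_1 * g_1 = 3.39 * -3.49 = -11.8311
lambda_2 * g_2 = 3.35 * 0.38 = 1.273
Total violation = 11.8311 + 1.273 = 13.1041


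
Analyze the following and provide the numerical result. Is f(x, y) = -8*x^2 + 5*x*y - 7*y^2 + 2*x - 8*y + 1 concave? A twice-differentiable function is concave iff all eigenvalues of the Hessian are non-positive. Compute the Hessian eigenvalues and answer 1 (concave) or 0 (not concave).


The Hessian of f(x,y) = -8*x^2 + 5*x*y - 7*y^2 + 2*x - 8*y + 1 is:
H = [[-16, 5], [5, -14]]
Trace = -16 - 14 = -30
Determinant = -16*-14 - (5)^2 = 199
Discriminant = (-30)^2 - 4*199 = 104.0
Eigenvalues: lambda_1 = -20.099, lambda_2 = -9.901
The function is concave.

1


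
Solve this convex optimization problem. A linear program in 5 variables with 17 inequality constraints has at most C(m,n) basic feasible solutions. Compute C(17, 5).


Each vertex corresponds to some choice of n active constraints out of m, so the number of vertices is at most C(m, n) = m! / (n!(m-n)!).
m = 17, n = 5
Numerator: 17 * 16 * 15 * 14 * 13
Denominator: 5! = 120
C(17, 5) = 6188


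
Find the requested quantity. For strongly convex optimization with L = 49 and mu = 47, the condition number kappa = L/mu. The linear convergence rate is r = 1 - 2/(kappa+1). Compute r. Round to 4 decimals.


Step 1: Compute the condition number.
kappa = L/mu = 49/47 = 1.0426
Step 2: Compute the convergence rate.
r = 1 - 2/(kappa + 1) = 1 - 2*mu/(L + mu) = (L - mu)/(L + mu) = 2/96 = 0.0208


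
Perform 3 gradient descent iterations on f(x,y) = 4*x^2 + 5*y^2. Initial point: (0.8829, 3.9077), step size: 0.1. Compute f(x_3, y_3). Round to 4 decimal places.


Gradient descent on f(x,y) = 4*x^2 + 5*y^2.
Starting point: (0.8829, 3.9077), alpha = 0.1
Step 1: grad_x = 2*4*0.8829 = 7.0632, grad_y = 2*5*3.9077 = 39.077
  x_1 = 0.8829 - 0.1*7.0632 = 0.1766
  y_1 = 3.9077 - 0.1*39.077 = 0.0
Step 2: grad_x = 2*4*0.1766 = 1.4126, grad_y = 2*5*0.0 = 0.0
  x_2 = 0.1766 - 0.1*1.4126 = 0.0353
  y_2 = 0.0 - 0.1*0.0 = 0.0
Step 3: grad_x = 2*4*0.0353 = 0.2825, grad_y = 2*5*0.0 = 0.0
  x_3 = 0.0353 - 0.1*0.2825 = 0.0071
  y_3 = 0.0 - 0.1*0.0 = 0.0
f(0.0071, 0.0) = 4*0.0071^2 + 5*0.0^2 = 0.0002


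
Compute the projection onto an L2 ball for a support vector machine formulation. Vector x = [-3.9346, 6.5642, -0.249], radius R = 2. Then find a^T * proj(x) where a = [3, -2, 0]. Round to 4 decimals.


Step 1: Compute ||x|| (intermediates to 6 decimals).
||x|| = sqrt((-3.9346)^2 + 6.5642^2 + (-0.249)^2) = 7.65714
Step 2: Project.
Since ||x|| > R, scale = R/||x|| = 2/7.65714 = 0.261194, proj(x) = scale * x
proj(x) = [-1.027694, 1.71453, -0.065037]
Step 3: Dot product.
a^T * proj(x) = 3*(-1.027694) - 2*1.71453 + 0*(-0.065037) = -6.5121


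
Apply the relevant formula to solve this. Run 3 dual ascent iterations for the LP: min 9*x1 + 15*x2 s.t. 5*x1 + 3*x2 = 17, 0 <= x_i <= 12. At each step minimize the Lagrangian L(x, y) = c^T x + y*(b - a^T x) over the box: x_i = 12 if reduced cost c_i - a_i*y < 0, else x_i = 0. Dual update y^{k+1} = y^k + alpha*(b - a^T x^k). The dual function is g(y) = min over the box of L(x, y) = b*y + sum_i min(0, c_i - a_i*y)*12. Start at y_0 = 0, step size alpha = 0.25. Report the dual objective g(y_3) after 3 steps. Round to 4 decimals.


Dual ascent for LP: min 9*x1 + 15*x2, 5*x1 + 3*x2 = 17, 0 <= x_i <= 12
Step 1: y^k = 0.0, reduced costs: (9.0, 15.0)
  x^k = (0.0, 0.0), subgradient = b - a^T x = 17.0
  y^{k+1} = 0.0 + 0.25*17.0 = 4.25
Step 2: y^k = 4.25, reduced costs: (-12.25, 2.25)
  x^k = (12.0, 0.0), subgradient = b - a^T x = -43.0
  y^{k+1} = 4.25 + 0.25*-43.0 = -6.5
Step 3: y^k = -6.5, reduced costs: (41.5, 34.5)
  x^k = (0.0, 0.0), subgradient = b - a^T x = 17.0
  y^{k+1} = -6.5 + 0.25*17.0 = -2.25
Dual objective at y_3 = -2.25: reduced costs (20.25, 21.75), box minimizer x = (0.0, 0.0)
g(y_3) = b*y + (c1 - a1*y)*x1 + (c2 - a2*y)*x2 = 17*(-2.25) + 20.25*0.0 + 21.75*0.0 = -38.25 + 0.0 + 0.0 = -38.25


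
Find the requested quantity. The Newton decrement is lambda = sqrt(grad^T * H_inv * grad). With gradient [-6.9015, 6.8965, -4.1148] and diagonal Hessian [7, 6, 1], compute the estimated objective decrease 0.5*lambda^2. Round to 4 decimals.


Step 1: H is diagonal, so H^(-1) * g = [-0.9859, 1.1494, -4.1148].
Step 2: g^T H^(-1) g = sum_i g_i^2 / H_ii
  = (-6.9015)^2/7 + (6.8965)^2/6 + (-4.1148)^2/1
  = 6.8044 + 7.927 + 16.9316 = 31.6629
Step 3: Objective decrease = 0.5 * g^T H^(-1) g = 15.8315


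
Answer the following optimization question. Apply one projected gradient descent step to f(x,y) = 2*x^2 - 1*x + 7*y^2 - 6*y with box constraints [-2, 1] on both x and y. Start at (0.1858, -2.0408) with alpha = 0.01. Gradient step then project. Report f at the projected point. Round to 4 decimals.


Step 1: Compute gradient at (0.1858, -2.0408).
grad_x = 2*2*0.1858 - 1 = -0.2568
grad_y = 2*7*-2.0408 - 6 = -34.5712
Step 2: Gradient step.
x_raw = 0.1858 - 0.01*-0.2568 = 0.1884
y_raw = -2.0408 - 0.01*-34.5712 = -1.6951
Step 3: Project onto [-2, 1].
x_proj = clip(0.1884) = 0.1884
y_proj = clip(-1.6951) = -1.6951
Step 4: Evaluate f.
f(0.1884, -1.6951) = 30.1664


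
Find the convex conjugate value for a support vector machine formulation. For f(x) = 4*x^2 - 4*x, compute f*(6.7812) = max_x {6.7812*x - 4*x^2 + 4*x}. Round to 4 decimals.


f*(y) = sup_x {y*x - a*x^2 - b*x} = sup_x {(y-b)*x - a*x^2}
FOC: (y - b) - 2a*x = 0 => x* = (y - b)/(2a)
x* = (6.7812 + 4)/(2*4) = 1.3477
f*(6.7812) = (y-b)^2/(4a) = (6.7812 + 4)^2/(4*4)
= 116.2343/16 = 7.2646


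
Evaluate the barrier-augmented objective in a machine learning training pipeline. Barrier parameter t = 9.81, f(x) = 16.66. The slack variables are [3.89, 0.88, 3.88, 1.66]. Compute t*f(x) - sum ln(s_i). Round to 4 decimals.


Step 1: Compute log-barrier.
ln values: [1.3584, -0.1278, 1.3558, 0.5068]
phi = -(1.3584 - 0.1278 + 1.3558 + 0.5068) = -3.0932
Step 2: Compute augmented objective.
t*f(x) = 9.81*16.66 = 163.4346
Total = 163.4346 - 3.0932 = 160.3414


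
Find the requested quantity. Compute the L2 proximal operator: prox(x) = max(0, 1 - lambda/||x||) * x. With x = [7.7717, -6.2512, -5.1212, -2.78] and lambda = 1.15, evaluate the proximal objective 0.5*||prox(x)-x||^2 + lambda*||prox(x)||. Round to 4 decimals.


Step 1: Compute ||x||.
||x|| = 11.5513
Step 2: Compute scaling factor.
scale = max(0, 1 - 1.15/11.5513) = 0.9004
Step 3: prox(x) = [6.998, -5.6289, -4.6114, -2.5032]
||prox(x)|| = 10.4013
Step 4: Proximal objective.
0.5*||prox-x||^2 = 0.6613
lambda*||prox|| = 11.9615
Total = 12.6227


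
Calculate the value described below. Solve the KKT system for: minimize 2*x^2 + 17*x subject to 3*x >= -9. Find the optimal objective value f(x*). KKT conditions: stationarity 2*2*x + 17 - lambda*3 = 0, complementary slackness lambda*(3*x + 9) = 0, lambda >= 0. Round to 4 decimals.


Step 1: Try lambda = 0 (constraint inactive).
x_unc = -17/(2*2) = -4.25
Check: 3*-4.25 = -12.75 < -9 -- violated!
Step 2: Constraint must be active: 3*x = -9
x* = -9/3 = -3.0
lambda = (2*2*(-3.0) + 17)/3 = 1.6667
Step 3: Compute optimal value.
f(x*) = 2*(-3.0)^2 + 17*(-3.0) = -33.0


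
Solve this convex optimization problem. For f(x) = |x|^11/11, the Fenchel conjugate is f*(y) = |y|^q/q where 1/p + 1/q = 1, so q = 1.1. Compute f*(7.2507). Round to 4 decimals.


The conjugate exponent q satisfies 1/p + 1/q = 1.
p = 11, so q = 11/(11 - 1) = 1.1
|y|^q = 7.2507^1.1 = 8.8393
f*(7.2507) = 8.8393 / 1.1 = 8.0357


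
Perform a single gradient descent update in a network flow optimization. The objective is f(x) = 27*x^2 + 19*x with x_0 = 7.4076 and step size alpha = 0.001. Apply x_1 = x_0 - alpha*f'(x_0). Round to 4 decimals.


We compute the gradient at x_0 and apply the update.
f'(x) = 54*x + 19
f'(7.4076) = 54*7.4076 + 19 = 419.0104
x_1 = 7.4076 - 0.001*419.0104 = 6.9886


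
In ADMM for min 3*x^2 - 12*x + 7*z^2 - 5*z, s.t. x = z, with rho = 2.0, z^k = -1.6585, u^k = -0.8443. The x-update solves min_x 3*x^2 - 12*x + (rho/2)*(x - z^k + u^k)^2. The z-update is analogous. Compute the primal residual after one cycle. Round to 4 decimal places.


ADMM iteration with rho = 2.0, z^k = -1.6585, u^k = -0.8443
Step 1: x-update.
Minimize 3*x^2 - 12*x + (2.0/2)*(x + 1.6585 - 0.8443)^2
FOC: (2*3 + 2.0)*x = 12 + 2.0*(-1.6585 + 0.8443)
x^{k+1} = 1.2965
Step 2: z-update.
Minimize 7*z^2 - 5*z + (2.0/2)*(1.2965 - z - 0.8443)^2
FOC: (2*7 + 2.0)*z = 5 + 2.0*(1.2965 - 0.8443)
z^{k+1} = 0.369
Step 3: u-update.
u^{k+1} = -0.8443 + 1.2965 - 0.369 = 0.0831
Step 4: Primal residual = |1.2965 - 0.369| = 0.9274


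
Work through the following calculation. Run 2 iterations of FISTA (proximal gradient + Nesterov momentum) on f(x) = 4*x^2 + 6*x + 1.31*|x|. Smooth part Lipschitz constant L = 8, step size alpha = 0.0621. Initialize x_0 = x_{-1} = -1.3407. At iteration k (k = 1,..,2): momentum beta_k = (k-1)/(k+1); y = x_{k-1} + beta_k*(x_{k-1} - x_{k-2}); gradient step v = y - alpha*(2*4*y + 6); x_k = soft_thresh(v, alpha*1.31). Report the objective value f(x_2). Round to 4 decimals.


FISTA on f(x) = 4*x^2 + 6*x + 1.31*|x|
L = 8, alpha = 0.0621
Iteration 1: beta = 0.0, y = -1.3407 + 0.0*(-1.3407 + 1.3407) = -1.3407
  grad(y) = -4.7256, v = y - alpha*grad = -1.0472
  prox(v) = soft_thresh(-1.0472, 0.0814) = -0.9659
Iteration 2: beta = 0.3333, y = -0.9659 + 0.3333*(-0.9659 + 1.3407) = -0.841
  grad(y) = -0.7276, v = y - alpha*grad = -0.7958
  prox(v) = soft_thresh(-0.7958, 0.0814) = -0.7144
f(x_2) = 4*(-0.7144)^2 + 6*(-0.7144) + 1.31*|-0.7144| = -1.309


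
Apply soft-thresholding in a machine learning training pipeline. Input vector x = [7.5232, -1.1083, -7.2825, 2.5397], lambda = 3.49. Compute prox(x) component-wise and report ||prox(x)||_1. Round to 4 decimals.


Soft-thresholding with lambda = 3.49:
prox(7.5232) = sign(7.5232)*max(|7.5232| - 3.49, 0) = 4.0332
prox(-1.1083) = sign(-1.1083)*max(|-1.1083| - 3.49, 0) = 0.0
prox(-7.2825) = sign(-7.2825)*max(|-7.2825| - 3.49, 0) = -3.7925
prox(2.5397) = sign(2.5397)*max(|2.5397| - 3.49, 0) = 0.0
prox(x) = [4.0332, 0.0, -3.7925, 0.0]
||prox(x)||_1 = 4.0332 + 0.0 + 3.7925 + 0.0 = 7.8257


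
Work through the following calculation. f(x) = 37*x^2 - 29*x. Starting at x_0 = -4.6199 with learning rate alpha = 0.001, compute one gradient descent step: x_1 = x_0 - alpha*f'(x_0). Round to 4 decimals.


We compute the gradient at x_0 and apply the update.
f'(x) = 74*x - 29
f'(-4.6199) = 74*-4.6199 - 29 = -370.8726
x_1 = -4.6199 - 0.001*-370.8726 = -4.249


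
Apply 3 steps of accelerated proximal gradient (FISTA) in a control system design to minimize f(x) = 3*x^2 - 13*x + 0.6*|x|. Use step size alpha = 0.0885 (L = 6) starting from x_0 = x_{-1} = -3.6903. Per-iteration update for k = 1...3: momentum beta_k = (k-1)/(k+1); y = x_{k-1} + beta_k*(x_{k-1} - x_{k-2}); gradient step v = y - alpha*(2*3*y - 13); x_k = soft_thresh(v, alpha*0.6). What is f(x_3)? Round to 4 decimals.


FISTA on f(x) = 3*x^2 - 13*x + 0.6*|x|
L = 6, alpha = 0.0885
Iteration 1: beta = 0.0, y = -3.6903 + 0.0*(-3.6903 + 3.6903) = -3.6903
  grad(y) = -35.1418, v = y - alpha*grad = -0.5803
  prox(v) = soft_thresh(-0.5803, 0.0531) = -0.5272
Iteration 2: beta = 0.3333, y = -0.5272 + 0.3333*(-0.5272 + 3.6903) = 0.5272
  grad(y) = -9.8366, v = y - alpha*grad = 1.3978
  prox(v) = soft_thresh(1.3978, 0.0531) = 1.3447
Iteration 3: beta = 0.5, y = 1.3447 + 0.5*(1.3447 + 0.5272) = 2.2806
  grad(y) = 0.6835, v = y - alpha*grad = 2.2201
  prox(v) = soft_thresh(2.2201, 0.0531) = 2.167
f(x_3) = 3*2.167^2 - 13*2.167 + 0.6*|2.167| = -12.7831


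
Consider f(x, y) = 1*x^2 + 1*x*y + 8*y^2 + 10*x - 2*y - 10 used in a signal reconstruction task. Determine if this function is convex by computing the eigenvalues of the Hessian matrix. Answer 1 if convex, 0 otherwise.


The Hessian of f(x,y) = 1*x^2 + 1*x*y + 8*y^2 + 10*x - 2*y - 10 is:
H = [[2, 1], [1, 16]]
Trace = 2 + 16 = 18
Determinant = 2*16 - (1)^2 = 31
Discriminant = (18)^2 - 4*31 = 200.0
Eigenvalues: lambda_1 = 1.9289, lambda_2 = 16.0711
The function is convex.

1


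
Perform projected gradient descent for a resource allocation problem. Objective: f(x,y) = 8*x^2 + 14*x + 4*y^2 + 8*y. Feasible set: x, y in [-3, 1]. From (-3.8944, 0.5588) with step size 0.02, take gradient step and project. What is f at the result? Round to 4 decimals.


Step 1: Compute gradient at (-3.8944, 0.5588).
grad_x = 2*8*-3.8944 + 14 = -48.3104
grad_y = 2*4*0.5588 + 8 = 12.4704
Step 2: Gradient step.
x_raw = -3.8944 - 0.02*-48.3104 = -2.9282
y_raw = 0.5588 - 0.02*12.4704 = 0.3094
Step 3: Project onto [-3, 1].
x_proj = clip(-2.9282) = -2.9282
y_proj = clip(0.3094) = 0.3094
Step 4: Evaluate f.
f(-2.9282, 0.3094) = 30.4578


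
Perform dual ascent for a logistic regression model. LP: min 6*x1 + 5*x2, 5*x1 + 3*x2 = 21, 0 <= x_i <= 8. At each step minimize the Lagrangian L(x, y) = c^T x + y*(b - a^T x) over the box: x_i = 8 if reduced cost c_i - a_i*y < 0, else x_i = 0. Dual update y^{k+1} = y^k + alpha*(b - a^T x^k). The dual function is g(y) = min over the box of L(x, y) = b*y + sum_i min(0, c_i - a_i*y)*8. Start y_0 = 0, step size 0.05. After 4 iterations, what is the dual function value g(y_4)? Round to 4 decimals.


Dual ascent for LP: min 6*x1 + 5*x2, 5*x1 + 3*x2 = 21, 0 <= x_i <= 8
Step 1: y^k = 0.0, reduced costs: (6.0, 5.0)
  x^k = (0.0, 0.0), subgradient = b - a^T x = 21.0
  y^{k+1} = 0.0 + 0.05*21.0 = 1.05
Step 2: y^k = 1.05, reduced costs: (0.75, 1.85)
  x^k = (0.0, 0.0), subgradient = b - a^T x = 21.0
  y^{k+1} = 1.05 + 0.05*21.0 = 2.1
Step 3: y^k = 2.1, reduced costs: (-4.5, -1.3)
  x^k = (8.0, 8.0), subgradient = b - a^T x = -43.0
  y^{k+1} = 2.1 + 0.05*-43.0 = -0.05
Step 4: y^k = -0.05, reduced costs: (6.25, 5.15)
  x^k = (0.0, 0.0), subgradient = b - a^T x = 21.0
  y^{k+1} = -0.05 + 0.05*21.0 = 1.0
Dual objective at y_4 = 1.0: reduced costs (1.0, 2.0), box minimizer x = (0.0, 0.0)
g(y_4) = b*y + (c1 - a1*y)*x1 + (c2 - a2*y)*x2 = 21*1.0 + 1.0*0.0 + 2.0*0.0 = 21.0 + 0.0 + 0.0 = 21.0


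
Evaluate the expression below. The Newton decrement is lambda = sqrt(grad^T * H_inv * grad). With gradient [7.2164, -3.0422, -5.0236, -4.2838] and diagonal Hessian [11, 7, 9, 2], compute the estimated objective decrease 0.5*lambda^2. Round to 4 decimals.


Step 1: H is diagonal, so H^(-1) * g = [0.656, -0.4346, -0.5582, -2.1419].
Step 2: g^T H^(-1) g = sum_i g_i^2 / H_ii
  = (7.2164)^2/11 + (-3.0422)^2/7 + (-5.0236)^2/9 + (-4.2838)^2/2
  = 4.7342 + 1.3221 + 2.8041 + 9.1755 = 18.0359
Step 3: Objective decrease = 0.5 * g^T H^(-1) g = 9.0179


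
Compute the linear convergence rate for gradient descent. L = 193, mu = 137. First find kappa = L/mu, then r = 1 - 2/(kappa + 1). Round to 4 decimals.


Step 1: Compute the condition number.
kappa = L/mu = 193/137 = 1.4088
Step 2: Compute the convergence rate.
r = 1 - 2/(kappa + 1) = 1 - 2*mu/(L + mu) = (L - mu)/(L + mu) = 56/330 = 0.1697


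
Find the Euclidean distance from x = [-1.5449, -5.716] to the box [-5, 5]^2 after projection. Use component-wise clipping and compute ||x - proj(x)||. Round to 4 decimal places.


Project each component onto [-5, 5].
clip(-1.5449) = -1.5449, clip(-5.716) = -5.0
Projection = [-1.5449, -5.0]
Squared diffs: [0.0, 0.5127]
Distance = sqrt(0.5127) = 0.716


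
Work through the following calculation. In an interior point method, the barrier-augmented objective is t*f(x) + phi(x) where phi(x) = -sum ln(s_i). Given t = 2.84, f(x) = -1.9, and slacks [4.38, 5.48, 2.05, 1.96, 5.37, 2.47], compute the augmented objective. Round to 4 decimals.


Step 1: Compute log-barrier.
ln values: [1.477, 1.7011, 0.7178, 0.6729, 1.6808, 0.9042]
phi = -(1.477 + 1.7011 + 0.7178 + 0.6729 + 1.6808 + 0.9042) = -7.154
Step 2: Compute augmented objective.
t*f(x) = 2.84*-1.9 = -5.396
Total = -5.396 - 7.154 = -12.55


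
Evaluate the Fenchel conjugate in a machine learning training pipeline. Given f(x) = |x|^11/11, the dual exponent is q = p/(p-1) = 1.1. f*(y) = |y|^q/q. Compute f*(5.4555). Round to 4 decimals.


The conjugate exponent q satisfies 1/p + 1/q = 1.
p = 11, so q = 11/(11 - 1) = 1.1
|y|^q = 5.4555^1.1 = 6.4642
f*(5.4555) = 6.4642 / 1.1 = 5.8766


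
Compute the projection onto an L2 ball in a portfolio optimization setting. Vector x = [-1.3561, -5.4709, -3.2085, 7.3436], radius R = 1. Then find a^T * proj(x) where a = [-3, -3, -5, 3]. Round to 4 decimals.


Step 1: Compute ||x|| (intermediates to 6 decimals).
||x|| = sqrt((-1.3561)^2 + (-5.4709)^2 + (-3.2085)^2 + 7.3436^2) = 9.797586
Step 2: Project.
Since ||x|| > R, scale = R/||x|| = 1/9.797586 = 0.102066, proj(x) = scale * x
proj(x) = [-0.138412, -0.558393, -0.327479, 0.749532]
Step 3: Dot product.
a^T * proj(x) = -3*(-0.138412) - 3*(-0.558393) - 5*(-0.327479) + 3*0.749532 = 5.9764


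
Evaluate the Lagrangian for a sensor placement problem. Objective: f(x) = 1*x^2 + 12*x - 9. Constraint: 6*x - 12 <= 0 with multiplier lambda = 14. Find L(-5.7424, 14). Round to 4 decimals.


Step 1: Evaluate f(x).
f(-5.7424) = 1*(-5.7424)^2 + 12*(-5.7424) - 9 = -44.9336
Step 2: Evaluate g(x).
g(-5.7424) = 6*-5.7424 - 12 = -46.4544
Step 3: Compute Lagrangian.
L = -44.9336 + 14*-46.4544 = -695.2952


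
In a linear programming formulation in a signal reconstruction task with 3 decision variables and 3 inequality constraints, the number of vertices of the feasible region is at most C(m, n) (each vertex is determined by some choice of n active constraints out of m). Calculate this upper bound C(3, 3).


Each vertex corresponds to some choice of n active constraints out of m, so the number of vertices is at most C(m, n) = m! / (n!(m-n)!).
m = 3, n = 3
Numerator: 3 * 2 * 1
Denominator: 3! = 6
C(3, 3) = 1


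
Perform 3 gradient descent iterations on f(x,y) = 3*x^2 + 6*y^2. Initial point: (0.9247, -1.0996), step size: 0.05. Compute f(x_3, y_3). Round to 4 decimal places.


Gradient descent on f(x,y) = 3*x^2 + 6*y^2.
Starting point: (0.9247, -1.0996), alpha = 0.05
Step 1: grad_x = 2*3*0.9247 = 5.5482, grad_y = 2*6*-1.0996 = -13.1952
  x_1 = 0.9247 - 0.05*5.5482 = 0.6473
  y_1 = -1.0996 - 0.05*-13.1952 = -0.4398
Step 2: grad_x = 2*3*0.6473 = 3.8837, grad_y = 2*6*-0.4398 = -5.2781
  x_2 = 0.6473 - 0.05*3.8837 = 0.4531
  y_2 = -0.4398 - 0.05*-5.2781 = -0.1759
Step 3: grad_x = 2*3*0.4531 = 2.7186, grad_y = 2*6*-0.1759 = -2.1112
  x_3 = 0.4531 - 0.05*2.7186 = 0.3172
  y_3 = -0.1759 - 0.05*-2.1112 = -0.0704
f(0.3172, -0.0704) = 3*0.3172^2 + 6*(-0.0704)^2 = 0.3315


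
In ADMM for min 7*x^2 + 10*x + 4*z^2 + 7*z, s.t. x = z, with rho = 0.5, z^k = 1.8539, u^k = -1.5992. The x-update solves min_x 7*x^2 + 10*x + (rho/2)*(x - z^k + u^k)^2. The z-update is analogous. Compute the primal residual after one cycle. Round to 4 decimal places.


ADMM iteration with rho = 0.5, z^k = 1.8539, u^k = -1.5992
Step 1: x-update.
Minimize 7*x^2 + 10*x + (0.5/2)*(x - 1.8539 - 1.5992)^2
FOC: (2*7 + 0.5)*x = -10 + 0.5*(1.8539 + 1.5992)
x^{k+1} = -0.5706
Step 2: z-update.
Minimize 4*z^2 + 7*z + (0.5/2)*(-0.5706 - z - 1.5992)^2
FOC: (2*4 + 0.5)*z = -7 + 0.5*(-0.5706 - 1.5992)
z^{k+1} = -0.9512
Step 3: u-update.
u^{k+1} = -1.5992 - 0.5706 + 0.9512 = -1.2186
Step 4: Primal residual = |-0.5706 + 0.9512| = 0.3806


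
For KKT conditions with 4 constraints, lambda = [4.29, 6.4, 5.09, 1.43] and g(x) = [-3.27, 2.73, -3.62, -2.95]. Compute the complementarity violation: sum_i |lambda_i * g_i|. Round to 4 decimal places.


KKT complementary slackness check:
lambda_1 * g_1 = 4.29 * -3.27 = -14.0283
lambda_2 * g_2 = 6.4 * 2.73 = 17.472
lambda_3 * g_3 = 5.09 * -3.62 = -18.4258
lambda_4 * g_4 = 1.43 * -2.95 = -4.2185
Total violation = 14.0283 + 17.472 + 18.4258 + 4.2185 = 54.1446


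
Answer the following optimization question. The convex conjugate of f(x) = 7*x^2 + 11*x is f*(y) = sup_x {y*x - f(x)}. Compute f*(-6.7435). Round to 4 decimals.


f*(y) = sup_x {y*x - a*x^2 - b*x} = sup_x {(y-b)*x - a*x^2}
FOC: (y - b) - 2a*x = 0 => x* = (y - b)/(2a)
x* = (-6.7435 - 11)/(2*7) = -1.2674
f*(-6.7435) = (y-b)^2/(4a) = (-6.7435 - 11)^2/(4*7)
= 314.8318/28 = 11.244


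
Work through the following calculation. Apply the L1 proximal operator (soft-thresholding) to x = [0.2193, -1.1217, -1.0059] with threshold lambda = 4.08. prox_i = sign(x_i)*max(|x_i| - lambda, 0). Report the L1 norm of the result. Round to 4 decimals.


Soft-thresholding with lambda = 4.08:
prox(0.2193) = sign(0.2193)*max(|0.2193| - 4.08, 0) = 0.0
prox(-1.1217) = sign(-1.1217)*max(|-1.1217| - 4.08, 0) = 0.0
prox(-1.0059) = sign(-1.0059)*max(|-1.0059| - 4.08, 0) = 0.0
prox(x) = [0.0, 0.0, 0.0]
||prox(x)||_1 = 0.0 + 0.0 + 0.0 = 0.0


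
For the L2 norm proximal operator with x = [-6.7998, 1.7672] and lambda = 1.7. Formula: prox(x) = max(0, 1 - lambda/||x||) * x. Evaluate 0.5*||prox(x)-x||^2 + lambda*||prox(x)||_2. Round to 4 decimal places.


Step 1: Compute ||x||.
||x|| = 7.0257
Step 2: Compute scaling factor.
scale = max(0, 1 - 1.7/7.0257) = 0.758
Step 3: prox(x) = [-5.1545, 1.3396]
||prox(x)|| = 5.3257
Step 4: Proximal objective.
0.5*||prox-x||^2 = 1.445
lambda*||prox|| = 9.0537
Total = 10.4987


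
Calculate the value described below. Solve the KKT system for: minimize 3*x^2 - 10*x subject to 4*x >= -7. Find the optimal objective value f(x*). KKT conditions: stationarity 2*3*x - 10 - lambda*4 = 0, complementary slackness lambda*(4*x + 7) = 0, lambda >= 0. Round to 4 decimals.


Step 1: Try lambda = 0 (constraint inactive).
Stationarity: 2*3*x - 10 = 0
x* = 10/(2*3) = 5/3 = 1.6667 (rounded; the exact value 5/3 is used below)
Check constraint: 4*1.6667 = 6.6668 >= -7 -- satisfied.
Step 2: Compute optimal value.
f(x*) = 3*(5/3)^2 - 10*(5/3) = -8.3333


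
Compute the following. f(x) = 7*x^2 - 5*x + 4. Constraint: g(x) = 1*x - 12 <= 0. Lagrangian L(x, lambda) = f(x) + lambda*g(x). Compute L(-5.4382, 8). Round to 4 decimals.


Step 1: Evaluate f(x).
f(-5.4382) = 7*(-5.4382)^2 - 5*(-5.4382) + 4 = 238.2091
Step 2: Evaluate g(x).
g(-5.4382) = 1*-5.4382 - 12 = -17.4382
Step 3: Compute Lagrangian.
L = 238.2091 + 8*-17.4382 = 98.7035


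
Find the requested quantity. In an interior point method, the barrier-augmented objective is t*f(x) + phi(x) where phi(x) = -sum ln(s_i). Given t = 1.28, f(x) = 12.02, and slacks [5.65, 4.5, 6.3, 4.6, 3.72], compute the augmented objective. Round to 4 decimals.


Step 1: Compute log-barrier.
ln values: [1.7317, 1.5041, 1.8405, 1.5261, 1.3137]
phi = -(1.7317 + 1.5041 + 1.8405 + 1.5261 + 1.3137) = -7.9161
Step 2: Compute augmented objective.
t*f(x) = 1.28*12.02 = 15.3856
Total = 15.3856 - 7.9161 = 7.4695


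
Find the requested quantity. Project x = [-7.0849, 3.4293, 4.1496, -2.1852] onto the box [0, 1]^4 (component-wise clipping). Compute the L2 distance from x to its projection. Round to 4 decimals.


Project each component onto [0, 1].
clip(-7.0849) = 0.0, clip(3.4293) = 1.0, clip(4.1496) = 1.0, clip(-2.1852) = 0.0
Projection = [0.0, 1.0, 1.0, 0.0]
Squared diffs: [50.1958, 5.9015, 9.92, 4.7751]
Distance = sqrt(70.7924) = 8.4138


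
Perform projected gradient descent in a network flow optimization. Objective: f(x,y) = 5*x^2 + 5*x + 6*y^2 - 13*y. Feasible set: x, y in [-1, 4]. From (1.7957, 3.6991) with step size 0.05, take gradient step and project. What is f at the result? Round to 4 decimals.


Step 1: Compute gradient at (1.7957, 3.6991).
grad_x = 2*5*1.7957 + 5 = 22.957
grad_y = 2*6*3.6991 - 13 = 31.3892
Step 2: Gradient step.
x_raw = 1.7957 - 0.05*22.957 = 0.6479
y_raw = 3.6991 - 0.05*31.3892 = 2.1296
Step 3: Project onto [-1, 4].
x_proj = clip(0.6479) = 0.6479
y_proj = clip(2.1296) = 2.1296
Step 4: Evaluate f.
f(0.6479, 2.1296) = 4.8647


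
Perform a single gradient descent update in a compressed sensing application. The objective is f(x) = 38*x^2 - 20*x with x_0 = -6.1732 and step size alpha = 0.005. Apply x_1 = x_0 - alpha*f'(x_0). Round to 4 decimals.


We compute the gradient at x_0 and apply the update.
f'(x) = 76*x - 20
f'(-6.1732) = 76*-6.1732 - 20 = -489.1632
x_1 = -6.1732 - 0.005*-489.1632 = -3.7274


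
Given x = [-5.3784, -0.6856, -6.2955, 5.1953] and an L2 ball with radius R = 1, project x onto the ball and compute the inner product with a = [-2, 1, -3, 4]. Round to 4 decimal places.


Step 1: Compute ||x|| (intermediates to 6 decimals).
||x|| = sqrt((-5.3784)^2 + (-0.6856)^2 + (-6.2955)^2 + 5.1953^2) = 9.799066
Step 2: Project.
Since ||x|| > R, scale = R/||x|| = 1/9.799066 = 0.102051, proj(x) = scale * x
proj(x) = [-0.548871, -0.069966, -0.642462, 0.530186]
Step 3: Dot product.
a^T * proj(x) = -2*(-0.548871) + 1*(-0.069966) - 3*(-0.642462) + 4*0.530186 = 5.0759


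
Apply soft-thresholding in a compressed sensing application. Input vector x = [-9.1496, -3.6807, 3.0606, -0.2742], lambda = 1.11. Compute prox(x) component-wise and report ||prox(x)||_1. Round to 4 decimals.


Soft-thresholding with lambda = 1.11:
prox(-9.1496) = sign(-9.1496)*max(|-9.1496| - 1.11, 0) = -8.0396
prox(-3.6807) = sign(-3.6807)*max(|-3.6807| - 1.11, 0) = -2.5707
prox(3.0606) = sign(3.0606)*max(|3.0606| - 1.11, 0) = 1.9506
prox(-0.2742) = sign(-0.2742)*max(|-0.2742| - 1.11, 0) = 0.0
prox(x) = [-8.0396, -2.5707, 1.9506, 0.0]
||prox(x)||_1 = 8.0396 + 2.5707 + 1.9506 + 0.0 = 12.5609
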